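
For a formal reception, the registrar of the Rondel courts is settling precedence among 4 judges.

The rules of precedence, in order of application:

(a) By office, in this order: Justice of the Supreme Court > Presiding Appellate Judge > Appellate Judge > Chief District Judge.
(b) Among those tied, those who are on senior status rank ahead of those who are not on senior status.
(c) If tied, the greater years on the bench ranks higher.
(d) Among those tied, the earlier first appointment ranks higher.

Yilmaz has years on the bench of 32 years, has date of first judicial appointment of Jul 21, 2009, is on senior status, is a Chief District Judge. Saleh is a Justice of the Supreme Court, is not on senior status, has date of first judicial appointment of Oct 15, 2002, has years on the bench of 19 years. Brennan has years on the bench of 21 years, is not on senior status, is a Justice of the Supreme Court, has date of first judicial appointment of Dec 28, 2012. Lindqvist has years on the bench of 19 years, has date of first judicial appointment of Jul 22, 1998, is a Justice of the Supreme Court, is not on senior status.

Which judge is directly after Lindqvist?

Saleh

By office: Brennan, Lindqvist and Saleh (Justice of the Supreme Court); then Yilmaz (Chief District Judge).
Brennan, Lindqvist and Saleh are each not on senior status, so the next rule applies.
Among Brennan, Lindqvist and Saleh, by years on the bench (higher first): Brennan (21 years) before Lindqvist and Saleh (19 years).
Among Lindqvist and Saleh, by date of first judicial appointment (earlier first): Lindqvist (Jul 22, 1998) before Saleh (Oct 15, 2002).
Order: Brennan, Lindqvist, Saleh, Yilmaz.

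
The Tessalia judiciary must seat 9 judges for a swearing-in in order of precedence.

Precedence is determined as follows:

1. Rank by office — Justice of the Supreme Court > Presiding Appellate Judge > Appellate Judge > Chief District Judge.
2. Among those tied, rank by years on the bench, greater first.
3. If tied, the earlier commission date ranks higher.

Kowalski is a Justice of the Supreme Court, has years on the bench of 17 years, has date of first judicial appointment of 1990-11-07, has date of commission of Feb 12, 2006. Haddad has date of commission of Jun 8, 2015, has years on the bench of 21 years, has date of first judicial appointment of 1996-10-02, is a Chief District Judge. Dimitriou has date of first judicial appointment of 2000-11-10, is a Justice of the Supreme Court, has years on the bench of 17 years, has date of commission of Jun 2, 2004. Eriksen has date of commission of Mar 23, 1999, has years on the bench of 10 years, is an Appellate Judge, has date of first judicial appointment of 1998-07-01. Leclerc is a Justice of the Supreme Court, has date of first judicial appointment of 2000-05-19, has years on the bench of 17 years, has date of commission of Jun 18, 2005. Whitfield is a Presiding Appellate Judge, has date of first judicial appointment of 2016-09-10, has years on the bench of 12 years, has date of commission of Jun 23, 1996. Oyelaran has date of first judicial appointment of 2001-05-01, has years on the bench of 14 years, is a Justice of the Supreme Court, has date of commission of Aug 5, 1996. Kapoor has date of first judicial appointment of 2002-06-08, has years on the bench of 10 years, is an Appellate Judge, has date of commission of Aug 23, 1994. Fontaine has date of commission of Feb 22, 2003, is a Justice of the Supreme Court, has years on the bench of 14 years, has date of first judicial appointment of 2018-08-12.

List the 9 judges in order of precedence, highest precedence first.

Dimitriou, Leclerc, Kowalski, Oyelaran, Fontaine, Whitfield, Kapoor, Eriksen, Haddad

By office: Dimitriou, Leclerc, Kowalski, Oyelaran and Fontaine (Justice of the Supreme Court); then Whitfield (Presiding Appellate Judge); then Kapoor and Eriksen (Appellate Judge); then Haddad (Chief District Judge).
Among Dimitriou, Leclerc, Kowalski, Oyelaran and Fontaine, by years on the bench (higher first): Dimitriou, Leclerc and Kowalski (17 years) before Oyelaran and Fontaine (14 years).
Among Dimitriou, Leclerc and Kowalski, by date of commission (earlier first): Dimitriou (Jun 2, 2004) before Leclerc (Jun 18, 2005) before Kowalski (Feb 12, 2006).
Among Oyelaran and Fontaine, by date of commission (earlier first): Oyelaran (Aug 5, 1996) before Fontaine (Feb 22, 2003).
Kapoor and Eriksen both have years on the bench 10 years, so the next rule applies.
Among Kapoor and Eriksen, by date of commission (earlier first): Kapoor (Aug 23, 1994) before Eriksen (Mar 23, 1999).
Full order: Dimitriou, Leclerc, Kowalski, Oyelaran, Fontaine, Whitfield, Kapoor, Eriksen, Haddad.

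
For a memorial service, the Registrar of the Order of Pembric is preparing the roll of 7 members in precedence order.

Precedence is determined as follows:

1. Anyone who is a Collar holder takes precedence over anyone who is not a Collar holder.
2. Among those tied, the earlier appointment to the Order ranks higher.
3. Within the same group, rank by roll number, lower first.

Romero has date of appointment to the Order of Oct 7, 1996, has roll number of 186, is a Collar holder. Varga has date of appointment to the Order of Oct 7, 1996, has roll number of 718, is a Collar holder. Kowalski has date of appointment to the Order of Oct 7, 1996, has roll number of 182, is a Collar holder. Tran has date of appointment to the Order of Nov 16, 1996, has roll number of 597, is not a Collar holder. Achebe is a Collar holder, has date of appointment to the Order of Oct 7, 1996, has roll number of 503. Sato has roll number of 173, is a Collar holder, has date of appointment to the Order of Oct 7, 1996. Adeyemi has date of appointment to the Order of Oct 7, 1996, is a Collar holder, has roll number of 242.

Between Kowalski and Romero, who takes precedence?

By the first rule: Sato, Kowalski, Romero, Adeyemi, Achebe and Varga (each a Collar holder); then Tran (not a Collar holder).
Sato, Kowalski, Romero, Adeyemi, Achebe and Varga all have date of appointment to the Order Oct 7, 1996, so the next rule applies.
Among Sato, Kowalski, Romero, Adeyemi, Achebe and Varga, by roll number (lower first): Sato (173) before Kowalski (182) before Romero (186) before Adeyemi (242) before Achebe (503) before Varga (718).
So Kowalski takes precedence.

Kowalski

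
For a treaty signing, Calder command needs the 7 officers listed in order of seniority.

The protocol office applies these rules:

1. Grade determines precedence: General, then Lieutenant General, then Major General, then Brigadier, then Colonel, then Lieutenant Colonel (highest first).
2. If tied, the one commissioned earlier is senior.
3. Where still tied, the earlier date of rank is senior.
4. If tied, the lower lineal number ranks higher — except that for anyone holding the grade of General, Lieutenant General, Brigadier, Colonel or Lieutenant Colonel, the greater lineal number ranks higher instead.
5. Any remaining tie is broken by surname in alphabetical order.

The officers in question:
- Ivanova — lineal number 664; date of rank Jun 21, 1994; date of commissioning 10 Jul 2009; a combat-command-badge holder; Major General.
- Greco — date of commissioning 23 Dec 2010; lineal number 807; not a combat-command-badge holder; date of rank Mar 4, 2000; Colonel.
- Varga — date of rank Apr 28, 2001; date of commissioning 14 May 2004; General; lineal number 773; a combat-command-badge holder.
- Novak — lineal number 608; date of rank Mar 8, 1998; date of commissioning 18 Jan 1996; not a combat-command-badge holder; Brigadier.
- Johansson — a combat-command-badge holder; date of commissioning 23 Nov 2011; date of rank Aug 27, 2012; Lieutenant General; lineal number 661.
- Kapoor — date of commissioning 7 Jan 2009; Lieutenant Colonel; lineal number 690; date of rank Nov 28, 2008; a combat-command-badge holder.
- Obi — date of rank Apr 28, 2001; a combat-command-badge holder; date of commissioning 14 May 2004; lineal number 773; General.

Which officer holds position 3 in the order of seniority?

By grade: Obi and Varga (General); then Johansson (Lieutenant General); then Ivanova (Major General); then Novak (Brigadier); then Greco (Colonel); then Kapoor (Lieutenant Colonel).
Obi and Varga both have date of commissioning 14 May 2004, so the next rule applies.
Obi and Varga both have date of rank Apr 28, 2001, so the next rule applies.
Obi and Varga both have lineal number 773, so the next rule applies.
Among Obi and Varga, alphabetically by surname: Obi before Varga.
Order: Obi, Varga, Johansson, Ivanova, Novak, Greco, Kapoor.

Johansson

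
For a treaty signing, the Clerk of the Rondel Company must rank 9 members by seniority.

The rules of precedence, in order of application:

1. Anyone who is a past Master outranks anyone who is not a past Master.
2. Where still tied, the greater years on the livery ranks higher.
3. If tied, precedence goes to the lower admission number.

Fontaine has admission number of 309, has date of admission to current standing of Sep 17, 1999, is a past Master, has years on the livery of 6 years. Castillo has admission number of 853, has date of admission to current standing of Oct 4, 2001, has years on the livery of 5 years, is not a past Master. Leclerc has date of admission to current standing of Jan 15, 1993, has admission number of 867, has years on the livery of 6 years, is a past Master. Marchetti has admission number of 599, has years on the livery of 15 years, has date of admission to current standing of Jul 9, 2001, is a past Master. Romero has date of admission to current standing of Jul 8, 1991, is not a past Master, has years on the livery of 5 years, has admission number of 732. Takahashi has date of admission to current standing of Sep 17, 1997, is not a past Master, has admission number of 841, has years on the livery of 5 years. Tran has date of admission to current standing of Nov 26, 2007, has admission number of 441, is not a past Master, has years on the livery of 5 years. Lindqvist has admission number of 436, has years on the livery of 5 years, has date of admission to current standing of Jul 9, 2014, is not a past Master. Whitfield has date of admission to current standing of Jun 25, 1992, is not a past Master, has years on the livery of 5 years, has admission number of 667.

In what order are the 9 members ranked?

By the first rule: Marchetti, Fontaine and Leclerc (each a past Master); then Lindqvist, Tran, Whitfield, Romero, Takahashi and Castillo (each not a past Master).
Among Marchetti, Fontaine and Leclerc, by years on the livery (higher first): Marchetti (15 years) before Fontaine and Leclerc (6 years).
Among Fontaine and Leclerc, by admission number (lower first): Fontaine (309) before Leclerc (867).
Lindqvist, Tran, Whitfield, Romero, Takahashi and Castillo all have years on the livery 5 years, so the next rule applies.
Among Lindqvist, Tran, Whitfield, Romero, Takahashi and Castillo, by admission number (lower first): Lindqvist (436) before Tran (441) before Whitfield (667) before Romero (732) before Takahashi (841) before Castillo (853).
Full order: Marchetti, Fontaine, Leclerc, Lindqvist, Tran, Whitfield, Romero, Takahashi, Castillo.

Marchetti, Fontaine, Leclerc, Lindqvist, Tran, Whitfield, Romero, Takahashi, Castillo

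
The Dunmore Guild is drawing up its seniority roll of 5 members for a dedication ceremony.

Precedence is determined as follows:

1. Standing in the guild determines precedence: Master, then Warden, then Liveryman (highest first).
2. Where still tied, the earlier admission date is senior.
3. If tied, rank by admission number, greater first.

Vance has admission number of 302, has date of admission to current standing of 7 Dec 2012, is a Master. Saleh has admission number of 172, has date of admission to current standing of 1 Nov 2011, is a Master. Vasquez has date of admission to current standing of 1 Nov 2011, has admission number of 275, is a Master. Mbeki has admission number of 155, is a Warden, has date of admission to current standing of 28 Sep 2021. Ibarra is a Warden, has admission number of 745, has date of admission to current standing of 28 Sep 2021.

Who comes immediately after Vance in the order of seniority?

Ibarra

By standing in the guild: Vasquez, Saleh and Vance (Master); then Ibarra and Mbeki (Warden).
Among Vasquez, Saleh and Vance, by date of admission to current standing (earlier first): Vasquez and Saleh (1 Nov 2011) before Vance (7 Dec 2012).
Among Vasquez and Saleh, by admission number (higher first): Vasquez (275) before Saleh (172).
Ibarra and Mbeki both have date of admission to current standing 28 Sep 2021, so the next rule applies.
Among Ibarra and Mbeki, by admission number (higher first): Ibarra (745) before Mbeki (155).
Order: Vasquez, Saleh, Vance, Ibarra, Mbeki.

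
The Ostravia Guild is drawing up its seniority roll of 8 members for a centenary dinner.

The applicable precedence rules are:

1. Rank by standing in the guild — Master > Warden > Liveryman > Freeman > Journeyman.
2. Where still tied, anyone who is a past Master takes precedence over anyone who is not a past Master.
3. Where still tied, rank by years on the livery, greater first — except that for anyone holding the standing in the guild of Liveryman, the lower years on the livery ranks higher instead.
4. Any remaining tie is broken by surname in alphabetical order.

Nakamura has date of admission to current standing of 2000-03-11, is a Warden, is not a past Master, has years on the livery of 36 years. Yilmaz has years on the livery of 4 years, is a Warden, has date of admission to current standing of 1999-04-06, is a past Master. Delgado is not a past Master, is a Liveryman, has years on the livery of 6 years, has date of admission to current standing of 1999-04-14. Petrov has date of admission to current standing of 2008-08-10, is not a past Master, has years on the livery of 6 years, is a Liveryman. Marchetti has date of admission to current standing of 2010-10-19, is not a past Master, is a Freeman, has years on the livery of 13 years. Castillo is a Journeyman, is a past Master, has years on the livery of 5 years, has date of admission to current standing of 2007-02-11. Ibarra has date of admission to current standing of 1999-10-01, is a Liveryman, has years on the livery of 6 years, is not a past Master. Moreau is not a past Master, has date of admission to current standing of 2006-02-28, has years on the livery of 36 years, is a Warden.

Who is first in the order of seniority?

Yilmaz

By standing in the guild: Yilmaz, Moreau and Nakamura (Warden); then Delgado, Ibarra and Petrov (Liveryman); then Marchetti (Freeman); then Castillo (Journeyman).
Among Yilmaz, Moreau and Nakamura, a past Master before not a past Master: Yilmaz (a past Master) before Moreau and Nakamura (not a past Master).
Moreau and Nakamura both have years on the livery 36 years, so the next rule applies.
Among Moreau and Nakamura, alphabetically by surname: Moreau before Nakamura.
Delgado, Ibarra and Petrov are each not a past Master, so the next rule applies.
Delgado, Ibarra and Petrov all have years on the livery 6 years, so the next rule applies.
Among Delgado, Ibarra and Petrov, alphabetically by surname: Delgado before Ibarra before Petrov.
Order: Yilmaz, Moreau, Nakamura, Delgado, Ibarra, Petrov, Marchetti, Castillo.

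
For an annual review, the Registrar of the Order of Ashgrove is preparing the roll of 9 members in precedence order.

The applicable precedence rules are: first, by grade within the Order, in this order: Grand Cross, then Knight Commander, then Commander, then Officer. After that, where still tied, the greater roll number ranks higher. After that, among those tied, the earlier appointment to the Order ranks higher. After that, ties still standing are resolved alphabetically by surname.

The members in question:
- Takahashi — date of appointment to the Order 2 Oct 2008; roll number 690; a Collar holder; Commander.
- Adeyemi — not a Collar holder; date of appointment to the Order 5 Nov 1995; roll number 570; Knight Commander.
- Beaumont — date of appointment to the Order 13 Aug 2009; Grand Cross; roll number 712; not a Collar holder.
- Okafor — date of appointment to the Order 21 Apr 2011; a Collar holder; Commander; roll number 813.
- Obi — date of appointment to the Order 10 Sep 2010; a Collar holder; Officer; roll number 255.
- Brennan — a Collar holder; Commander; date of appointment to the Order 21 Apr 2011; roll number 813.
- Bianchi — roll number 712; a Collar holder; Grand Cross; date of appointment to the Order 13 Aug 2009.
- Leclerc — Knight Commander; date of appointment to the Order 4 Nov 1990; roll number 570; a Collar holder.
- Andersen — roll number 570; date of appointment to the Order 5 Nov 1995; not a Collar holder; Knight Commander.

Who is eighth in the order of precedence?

By grade within the Order: Beaumont and Bianchi (Grand Cross); then Leclerc, Adeyemi and Andersen (Knight Commander); then Brennan, Okafor and Takahashi (Commander); then Obi (Officer).
Beaumont and Bianchi both have roll number 712, so the next rule applies.
Beaumont and Bianchi both have date of appointment to the Order 13 Aug 2009, so the next rule applies.
Among Beaumont and Bianchi, alphabetically by surname: Beaumont before Bianchi.
Leclerc, Adeyemi and Andersen all have roll number 570, so the next rule applies.
Among Leclerc, Adeyemi and Andersen, by date of appointment to the Order (earlier first): Leclerc (4 Nov 1990) before Adeyemi and Andersen (5 Nov 1995).
Among Adeyemi and Andersen, alphabetically by surname: Adeyemi before Andersen.
Among Brennan, Okafor and Takahashi, by roll number (higher first): Brennan and Okafor (813) before Takahashi (690).
Brennan and Okafor both have date of appointment to the Order 21 Apr 2011, so the next rule applies.
Among Brennan and Okafor, alphabetically by surname: Brennan before Okafor.
Order: Beaumont, Bianchi, Leclerc, Adeyemi, Andersen, Brennan, Okafor, Takahashi, Obi.

Takahashi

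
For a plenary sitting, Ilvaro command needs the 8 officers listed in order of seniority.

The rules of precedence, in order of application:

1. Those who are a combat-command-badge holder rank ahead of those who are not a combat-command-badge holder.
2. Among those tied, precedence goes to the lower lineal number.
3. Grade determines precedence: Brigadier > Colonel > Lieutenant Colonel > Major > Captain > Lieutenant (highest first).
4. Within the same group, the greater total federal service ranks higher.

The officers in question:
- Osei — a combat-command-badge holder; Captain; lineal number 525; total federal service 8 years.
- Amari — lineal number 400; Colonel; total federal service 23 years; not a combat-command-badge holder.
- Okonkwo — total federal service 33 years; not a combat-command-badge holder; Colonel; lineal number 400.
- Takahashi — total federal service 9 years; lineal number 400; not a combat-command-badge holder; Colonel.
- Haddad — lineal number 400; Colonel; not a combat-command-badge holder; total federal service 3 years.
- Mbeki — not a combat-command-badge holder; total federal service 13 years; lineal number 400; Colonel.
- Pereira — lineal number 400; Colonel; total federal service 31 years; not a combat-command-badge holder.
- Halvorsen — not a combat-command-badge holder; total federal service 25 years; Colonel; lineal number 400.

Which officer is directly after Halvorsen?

Amari

By the first rule: Osei (a combat-command-badge holder); then Okonkwo, Pereira, Halvorsen, Amari, Mbeki, Takahashi and Haddad (each not a combat-command-badge holder).
Okonkwo, Pereira, Halvorsen, Amari, Mbeki, Takahashi and Haddad all have lineal number 400, so the next rule applies.
Okonkwo, Pereira, Halvorsen, Amari, Mbeki, Takahashi and Haddad are each Colonel, so the next rule applies.
Among Okonkwo, Pereira, Halvorsen, Amari, Mbeki, Takahashi and Haddad, by total federal service (higher first): Okonkwo (33 years) before Pereira (31 years) before Halvorsen (25 years) before Amari (23 years) before Mbeki (13 years) before Takahashi (9 years) before Haddad (3 years).
Order: Osei, Okonkwo, Pereira, Halvorsen, Amari, Mbeki, Takahashi, Haddad.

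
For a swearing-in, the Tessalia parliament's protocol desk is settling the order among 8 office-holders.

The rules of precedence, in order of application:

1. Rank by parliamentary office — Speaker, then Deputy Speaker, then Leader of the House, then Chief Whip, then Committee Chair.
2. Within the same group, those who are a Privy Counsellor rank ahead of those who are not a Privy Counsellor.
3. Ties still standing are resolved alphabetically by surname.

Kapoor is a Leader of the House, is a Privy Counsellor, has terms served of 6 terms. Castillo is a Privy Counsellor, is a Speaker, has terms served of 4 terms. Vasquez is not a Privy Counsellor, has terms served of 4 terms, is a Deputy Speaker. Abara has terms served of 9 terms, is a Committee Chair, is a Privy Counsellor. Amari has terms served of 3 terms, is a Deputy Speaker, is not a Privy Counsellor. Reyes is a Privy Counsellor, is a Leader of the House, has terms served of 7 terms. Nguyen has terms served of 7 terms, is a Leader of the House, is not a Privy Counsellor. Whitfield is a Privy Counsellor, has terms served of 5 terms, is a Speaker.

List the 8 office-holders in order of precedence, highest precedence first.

Castillo, Whitfield, Amari, Vasquez, Kapoor, Reyes, Nguyen, Abara

By parliamentary office: Castillo and Whitfield (Speaker); then Amari and Vasquez (Deputy Speaker); then Kapoor, Reyes and Nguyen (Leader of the House); then Abara (Committee Chair).
Castillo and Whitfield are each a Privy Counsellor, so the next rule applies.
Among Castillo and Whitfield, alphabetically by surname: Castillo before Whitfield.
Amari and Vasquez are each not a Privy Counsellor, so the next rule applies.
Among Amari and Vasquez, alphabetically by surname: Amari before Vasquez.
Among Kapoor, Reyes and Nguyen, a Privy Counsellor before not a Privy Counsellor: Kapoor and Reyes (a Privy Counsellor) before Nguyen (not a Privy Counsellor).
Among Kapoor and Reyes, alphabetically by surname: Kapoor before Reyes.
Full order: Castillo, Whitfield, Amari, Vasquez, Kapoor, Reyes, Nguyen, Abara.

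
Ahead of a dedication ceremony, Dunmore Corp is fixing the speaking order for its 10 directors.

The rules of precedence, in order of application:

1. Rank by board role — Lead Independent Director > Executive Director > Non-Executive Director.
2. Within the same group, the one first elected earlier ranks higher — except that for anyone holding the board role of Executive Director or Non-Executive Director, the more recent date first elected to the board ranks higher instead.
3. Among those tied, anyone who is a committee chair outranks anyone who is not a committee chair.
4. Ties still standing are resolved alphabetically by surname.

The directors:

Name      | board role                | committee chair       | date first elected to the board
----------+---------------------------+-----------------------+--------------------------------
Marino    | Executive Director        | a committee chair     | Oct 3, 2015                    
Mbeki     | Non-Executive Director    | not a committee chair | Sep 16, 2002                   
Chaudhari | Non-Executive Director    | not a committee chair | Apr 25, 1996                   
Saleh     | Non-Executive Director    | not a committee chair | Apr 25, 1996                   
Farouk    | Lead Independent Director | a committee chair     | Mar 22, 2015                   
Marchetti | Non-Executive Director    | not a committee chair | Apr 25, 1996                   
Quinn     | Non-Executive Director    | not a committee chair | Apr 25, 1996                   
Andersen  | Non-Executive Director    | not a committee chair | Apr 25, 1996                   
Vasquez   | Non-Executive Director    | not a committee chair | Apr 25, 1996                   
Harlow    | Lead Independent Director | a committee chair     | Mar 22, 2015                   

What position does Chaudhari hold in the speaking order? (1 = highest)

By board role: Farouk and Harlow (Lead Independent Director); then Marino (Executive Director); then Mbeki, Andersen, Chaudhari, Marchetti, Quinn, Saleh and Vasquez (Non-Executive Director).
Farouk and Harlow both have date first elected to the board Mar 22, 2015, so the next rule applies.
Farouk and Harlow are each a committee chair, so the next rule applies.
Among Farouk and Harlow, alphabetically by surname: Farouk before Harlow.
Among Mbeki, Andersen, Chaudhari, Marchetti, Quinn, Saleh and Vasquez, by date first elected to the board (later first) (reversed rule for this group): Mbeki (Sep 16, 2002) before Andersen, Chaudhari, Marchetti, Quinn, Saleh and Vasquez (Apr 25, 1996).
Andersen, Chaudhari, Marchetti, Quinn, Saleh and Vasquez are each not a committee chair, so the next rule applies.
Among Andersen, Chaudhari, Marchetti, Quinn, Saleh and Vasquez, alphabetically by surname: Andersen before Chaudhari before Marchetti before Quinn before Saleh before Vasquez.
Order: Farouk, Harlow, Marino, Mbeki, Andersen, Chaudhari, Marchetti, Quinn, Saleh, Vasquez. So position 6.

6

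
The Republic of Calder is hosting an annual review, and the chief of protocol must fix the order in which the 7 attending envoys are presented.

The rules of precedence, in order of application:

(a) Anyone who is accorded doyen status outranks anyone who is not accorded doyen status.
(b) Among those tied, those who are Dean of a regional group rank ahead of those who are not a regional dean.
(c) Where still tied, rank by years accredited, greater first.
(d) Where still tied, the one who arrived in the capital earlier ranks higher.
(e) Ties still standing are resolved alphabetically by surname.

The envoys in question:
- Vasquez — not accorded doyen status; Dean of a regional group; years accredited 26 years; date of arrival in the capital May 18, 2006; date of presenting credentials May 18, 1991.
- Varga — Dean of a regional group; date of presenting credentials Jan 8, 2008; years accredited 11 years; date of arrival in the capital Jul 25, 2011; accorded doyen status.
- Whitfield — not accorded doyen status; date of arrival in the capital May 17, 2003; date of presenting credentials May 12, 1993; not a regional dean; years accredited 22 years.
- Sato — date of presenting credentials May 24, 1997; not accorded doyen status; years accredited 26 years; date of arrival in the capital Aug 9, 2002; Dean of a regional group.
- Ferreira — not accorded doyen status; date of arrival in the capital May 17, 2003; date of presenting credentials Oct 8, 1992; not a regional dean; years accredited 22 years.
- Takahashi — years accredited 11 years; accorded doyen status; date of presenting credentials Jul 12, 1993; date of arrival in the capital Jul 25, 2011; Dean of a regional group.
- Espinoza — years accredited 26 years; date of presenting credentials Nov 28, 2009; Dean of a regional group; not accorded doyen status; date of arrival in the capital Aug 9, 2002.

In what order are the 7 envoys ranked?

Takahashi, Varga, Espinoza, Sato, Vasquez, Ferreira, Whitfield

By the first rule: Takahashi and Varga (both accorded doyen status); then Espinoza, Sato, Vasquez, Ferreira and Whitfield (each not accorded doyen status).
Takahashi and Varga are each Dean of a regional group, so the next rule applies.
Takahashi and Varga both have years accredited 11 years, so the next rule applies.
Takahashi and Varga both have date of arrival in the capital Jul 25, 2011, so the next rule applies.
Among Takahashi and Varga, alphabetically by surname: Takahashi before Varga.
Among Espinoza, Sato, Vasquez, Ferreira and Whitfield, Dean of a regional group before not a regional dean: Espinoza, Sato and Vasquez (Dean of a regional group) before Ferreira and Whitfield (not a regional dean).
Espinoza, Sato and Vasquez all have years accredited 26 years, so the next rule applies.
Among Espinoza, Sato and Vasquez, by date of arrival in the capital (earlier first): Espinoza and Sato (Aug 9, 2002) before Vasquez (May 18, 2006).
Among Espinoza and Sato, alphabetically by surname: Espinoza before Sato.
Ferreira and Whitfield both have years accredited 22 years, so the next rule applies.
Ferreira and Whitfield both have date of arrival in the capital May 17, 2003, so the next rule applies.
Among Ferreira and Whitfield, alphabetically by surname: Ferreira before Whitfield.
Full order: Takahashi, Varga, Espinoza, Sato, Vasquez, Ferreira, Whitfield.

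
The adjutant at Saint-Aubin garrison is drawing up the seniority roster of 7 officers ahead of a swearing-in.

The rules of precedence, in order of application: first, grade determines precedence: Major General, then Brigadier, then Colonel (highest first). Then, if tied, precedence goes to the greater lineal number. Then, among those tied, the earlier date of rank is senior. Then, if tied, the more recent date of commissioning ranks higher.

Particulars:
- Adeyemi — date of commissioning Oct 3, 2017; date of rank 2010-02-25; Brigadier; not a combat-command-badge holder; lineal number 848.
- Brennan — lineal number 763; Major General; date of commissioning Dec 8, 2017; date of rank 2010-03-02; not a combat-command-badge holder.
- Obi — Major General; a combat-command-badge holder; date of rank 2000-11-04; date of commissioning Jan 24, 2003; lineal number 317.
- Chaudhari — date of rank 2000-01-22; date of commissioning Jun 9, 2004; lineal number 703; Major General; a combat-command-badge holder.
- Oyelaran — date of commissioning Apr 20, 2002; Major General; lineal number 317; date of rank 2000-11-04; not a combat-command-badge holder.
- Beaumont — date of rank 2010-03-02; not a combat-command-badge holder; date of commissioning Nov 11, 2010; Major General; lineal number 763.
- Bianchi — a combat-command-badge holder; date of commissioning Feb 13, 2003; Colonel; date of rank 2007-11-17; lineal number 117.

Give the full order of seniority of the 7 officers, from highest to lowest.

By grade: Brennan, Beaumont, Chaudhari, Obi and Oyelaran (Major General); then Adeyemi (Brigadier); then Bianchi (Colonel).
Among Brennan, Beaumont, Chaudhari, Obi and Oyelaran, by lineal number (higher first): Brennan and Beaumont (763) before Chaudhari (703) before Obi and Oyelaran (317).
Brennan and Beaumont both have date of rank 2010-03-02, so the next rule applies.
Among Brennan and Beaumont, by date of commissioning (later first): Brennan (Dec 8, 2017) before Beaumont (Nov 11, 2010).
Obi and Oyelaran both have date of rank 2000-11-04, so the next rule applies.
Among Obi and Oyelaran, by date of commissioning (later first): Obi (Jan 24, 2003) before Oyelaran (Apr 20, 2002).
Full order: Brennan, Beaumont, Chaudhari, Obi, Oyelaran, Adeyemi, Bianchi.

Brennan, Beaumont, Chaudhari, Obi, Oyelaran, Adeyemi, Bianchi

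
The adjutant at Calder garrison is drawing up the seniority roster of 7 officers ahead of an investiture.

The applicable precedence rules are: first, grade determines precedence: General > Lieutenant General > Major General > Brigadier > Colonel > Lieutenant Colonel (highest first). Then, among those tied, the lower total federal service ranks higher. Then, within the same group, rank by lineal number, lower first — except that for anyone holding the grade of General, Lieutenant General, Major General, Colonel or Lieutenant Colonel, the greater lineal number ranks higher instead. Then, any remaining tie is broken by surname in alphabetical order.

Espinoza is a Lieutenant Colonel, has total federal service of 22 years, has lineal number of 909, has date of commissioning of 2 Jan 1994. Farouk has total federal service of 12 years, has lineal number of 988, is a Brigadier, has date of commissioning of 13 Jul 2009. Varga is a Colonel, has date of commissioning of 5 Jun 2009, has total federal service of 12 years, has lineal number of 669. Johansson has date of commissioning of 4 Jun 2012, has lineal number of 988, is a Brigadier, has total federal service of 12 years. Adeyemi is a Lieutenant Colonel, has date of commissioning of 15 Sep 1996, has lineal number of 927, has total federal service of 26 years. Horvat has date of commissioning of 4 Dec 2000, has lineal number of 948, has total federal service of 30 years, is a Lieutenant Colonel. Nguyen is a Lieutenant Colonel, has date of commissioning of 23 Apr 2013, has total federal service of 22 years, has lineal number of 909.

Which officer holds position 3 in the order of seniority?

Varga

By grade: Farouk and Johansson (Brigadier); then Varga (Colonel); then Espinoza, Nguyen, Adeyemi and Horvat (Lieutenant Colonel).
Farouk and Johansson both have total federal service 12 years, so the next rule applies.
Farouk and Johansson both have lineal number 988, so the next rule applies.
Among Farouk and Johansson, alphabetically by surname: Farouk before Johansson.
Among Espinoza, Nguyen, Adeyemi and Horvat, by total federal service (lower first): Espinoza and Nguyen (22 years) before Adeyemi (26 years) before Horvat (30 years).
Espinoza and Nguyen both have lineal number 909, so the next rule applies.
Among Espinoza and Nguyen, alphabetically by surname: Espinoza before Nguyen.
Order: Farouk, Johansson, Varga, Espinoza, Nguyen, Adeyemi, Horvat.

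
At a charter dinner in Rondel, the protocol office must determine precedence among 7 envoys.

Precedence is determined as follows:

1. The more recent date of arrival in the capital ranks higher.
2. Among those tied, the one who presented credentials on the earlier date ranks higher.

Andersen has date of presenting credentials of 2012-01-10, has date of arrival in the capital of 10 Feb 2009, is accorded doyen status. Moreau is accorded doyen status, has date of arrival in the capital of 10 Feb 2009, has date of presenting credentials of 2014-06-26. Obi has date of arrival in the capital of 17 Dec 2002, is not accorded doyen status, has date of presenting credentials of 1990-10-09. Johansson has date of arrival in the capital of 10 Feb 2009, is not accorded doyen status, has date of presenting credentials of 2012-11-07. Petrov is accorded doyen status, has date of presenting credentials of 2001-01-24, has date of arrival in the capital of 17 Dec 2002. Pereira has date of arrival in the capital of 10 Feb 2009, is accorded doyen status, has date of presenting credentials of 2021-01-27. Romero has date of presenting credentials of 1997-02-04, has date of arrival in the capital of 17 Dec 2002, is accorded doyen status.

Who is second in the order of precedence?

Johansson

By date of arrival in the capital (later first): Andersen, Johansson, Moreau and Pereira (each 10 Feb 2009); then Obi, Romero and Petrov (each 17 Dec 2002).
Among Andersen, Johansson, Moreau and Pereira, by date of presenting credentials (earlier first): Andersen (2012-01-10) before Johansson (2012-11-07) before Moreau (2014-06-26) before Pereira (2021-01-27).
Among Obi, Romero and Petrov, by date of presenting credentials (earlier first): Obi (1990-10-09) before Romero (1997-02-04) before Petrov (2001-01-24).
Order: Andersen, Johansson, Moreau, Pereira, Obi, Romero, Petrov.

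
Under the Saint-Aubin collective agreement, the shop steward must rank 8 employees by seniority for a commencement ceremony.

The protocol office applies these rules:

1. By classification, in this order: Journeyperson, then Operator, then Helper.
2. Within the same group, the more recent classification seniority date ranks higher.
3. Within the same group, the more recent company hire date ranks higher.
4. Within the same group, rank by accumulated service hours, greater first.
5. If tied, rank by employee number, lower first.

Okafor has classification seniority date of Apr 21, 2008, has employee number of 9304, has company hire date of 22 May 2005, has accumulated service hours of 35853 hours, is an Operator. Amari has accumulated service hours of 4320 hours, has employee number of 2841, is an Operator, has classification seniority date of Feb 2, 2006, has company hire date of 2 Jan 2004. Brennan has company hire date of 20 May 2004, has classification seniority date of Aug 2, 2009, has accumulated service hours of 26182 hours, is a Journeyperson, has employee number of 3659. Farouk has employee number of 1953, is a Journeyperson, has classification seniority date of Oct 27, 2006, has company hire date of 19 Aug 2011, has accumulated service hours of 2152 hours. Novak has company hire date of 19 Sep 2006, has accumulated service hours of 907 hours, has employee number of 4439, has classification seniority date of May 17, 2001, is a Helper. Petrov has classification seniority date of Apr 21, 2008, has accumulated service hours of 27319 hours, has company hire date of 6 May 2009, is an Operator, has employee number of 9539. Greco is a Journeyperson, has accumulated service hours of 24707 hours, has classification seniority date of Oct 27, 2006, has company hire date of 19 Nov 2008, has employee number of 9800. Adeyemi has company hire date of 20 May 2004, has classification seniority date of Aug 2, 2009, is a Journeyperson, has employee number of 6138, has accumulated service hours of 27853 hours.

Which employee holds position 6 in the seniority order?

By classification: Adeyemi, Brennan, Farouk and Greco (Journeyperson); then Petrov, Okafor and Amari (Operator); then Novak (Helper).
Among Adeyemi, Brennan, Farouk and Greco, by classification seniority date (later first): Adeyemi and Brennan (Aug 2, 2009) before Farouk and Greco (Oct 27, 2006).
Adeyemi and Brennan both have company hire date 20 May 2004, so the next rule applies.
Among Adeyemi and Brennan, by accumulated service hours (higher first): Adeyemi (27853 hours) before Brennan (26182 hours).
Among Farouk and Greco, by company hire date (later first): Farouk (19 Aug 2011) before Greco (19 Nov 2008).
Among Petrov, Okafor and Amari, by classification seniority date (later first): Petrov and Okafor (Apr 21, 2008) before Amari (Feb 2, 2006).
Among Petrov and Okafor, by company hire date (later first): Petrov (6 May 2009) before Okafor (22 May 2005).
Order: Adeyemi, Brennan, Farouk, Greco, Petrov, Okafor, Amari, Novak.

Okafor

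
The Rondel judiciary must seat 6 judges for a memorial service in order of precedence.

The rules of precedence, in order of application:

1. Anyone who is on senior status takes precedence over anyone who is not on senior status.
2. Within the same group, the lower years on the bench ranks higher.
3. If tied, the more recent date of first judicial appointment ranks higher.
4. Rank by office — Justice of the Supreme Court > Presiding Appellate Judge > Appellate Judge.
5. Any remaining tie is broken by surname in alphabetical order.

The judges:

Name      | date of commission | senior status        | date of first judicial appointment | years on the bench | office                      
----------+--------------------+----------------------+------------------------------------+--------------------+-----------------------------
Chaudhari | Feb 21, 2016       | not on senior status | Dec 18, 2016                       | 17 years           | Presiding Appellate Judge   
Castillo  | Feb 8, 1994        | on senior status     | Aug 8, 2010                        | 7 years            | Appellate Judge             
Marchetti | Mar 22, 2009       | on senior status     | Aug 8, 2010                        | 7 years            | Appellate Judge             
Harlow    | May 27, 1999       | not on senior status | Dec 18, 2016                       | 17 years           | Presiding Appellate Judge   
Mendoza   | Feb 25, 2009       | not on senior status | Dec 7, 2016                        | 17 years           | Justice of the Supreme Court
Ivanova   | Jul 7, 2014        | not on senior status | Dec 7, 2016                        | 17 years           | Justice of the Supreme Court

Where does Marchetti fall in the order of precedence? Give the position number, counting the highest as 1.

By the first rule: Castillo and Marchetti (both on senior status); then Chaudhari, Harlow, Ivanova and Mendoza (each not on senior status).
Castillo and Marchetti both have years on the bench 7 years, so the next rule applies.
Castillo and Marchetti both have date of first judicial appointment Aug 8, 2010, so the next rule applies.
Castillo and Marchetti are each Appellate Judge, so the next rule applies.
Among Castillo and Marchetti, alphabetically by surname: Castillo before Marchetti.
Chaudhari, Harlow, Ivanova and Mendoza all have years on the bench 17 years, so the next rule applies.
Among Chaudhari, Harlow, Ivanova and Mendoza, by date of first judicial appointment (later first): Chaudhari and Harlow (Dec 18, 2016) before Ivanova and Mendoza (Dec 7, 2016).
Chaudhari and Harlow are each Presiding Appellate Judge, so the next rule applies.
Among Chaudhari and Harlow, alphabetically by surname: Chaudhari before Harlow.
Ivanova and Mendoza are each Justice of the Supreme Court, so the next rule applies.
Among Ivanova and Mendoza, alphabetically by surname: Ivanova before Mendoza.
Order: Castillo, Marchetti, Chaudhari, Harlow, Ivanova, Mendoza. So position 2.

2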